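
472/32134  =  236/16067 = 0.01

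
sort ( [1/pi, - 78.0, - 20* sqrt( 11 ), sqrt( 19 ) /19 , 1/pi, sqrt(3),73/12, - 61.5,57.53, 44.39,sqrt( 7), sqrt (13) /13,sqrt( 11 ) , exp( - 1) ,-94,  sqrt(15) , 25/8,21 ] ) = [ - 94, - 78.0, - 20*sqrt(11 ), - 61.5, sqrt(19 ) /19,sqrt( 13) /13,1/pi, 1/pi , exp ( - 1), sqrt(3 ), sqrt( 7 ),25/8, sqrt(11 ) , sqrt(15 ), 73/12, 21,44.39,57.53 ] 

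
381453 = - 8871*( - 43)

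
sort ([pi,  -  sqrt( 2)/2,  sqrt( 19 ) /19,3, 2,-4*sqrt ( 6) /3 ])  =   [-4*sqrt(6)/3,-sqrt( 2) /2, sqrt(19)/19 , 2,3, pi] 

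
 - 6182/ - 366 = 3091/183 = 16.89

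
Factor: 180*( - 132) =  - 2^4*3^3 * 5^1 * 11^1 = - 23760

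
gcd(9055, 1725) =5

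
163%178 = 163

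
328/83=3 +79/83 = 3.95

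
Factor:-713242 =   -  2^1* 356621^1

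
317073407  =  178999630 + 138073777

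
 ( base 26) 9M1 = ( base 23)CDA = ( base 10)6657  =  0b1101000000001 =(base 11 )5002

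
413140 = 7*59020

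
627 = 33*19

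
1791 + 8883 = 10674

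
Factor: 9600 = 2^7 * 3^1*5^2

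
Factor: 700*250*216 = 37800000 =2^6  *  3^3*5^5 * 7^1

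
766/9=85 + 1/9 = 85.11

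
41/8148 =41/8148 = 0.01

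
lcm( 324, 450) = 8100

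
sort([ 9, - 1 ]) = [ - 1,9]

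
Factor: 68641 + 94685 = 163326 = 2^1*3^1*163^1 * 167^1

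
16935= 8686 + 8249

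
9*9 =81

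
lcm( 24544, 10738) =171808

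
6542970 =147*44510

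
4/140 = 1/35 = 0.03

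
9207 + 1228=10435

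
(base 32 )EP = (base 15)218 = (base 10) 473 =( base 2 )111011001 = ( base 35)DI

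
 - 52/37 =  - 52/37=- 1.41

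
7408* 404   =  2992832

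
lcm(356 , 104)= 9256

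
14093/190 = 74 + 33/190 = 74.17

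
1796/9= 199+5/9 = 199.56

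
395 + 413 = 808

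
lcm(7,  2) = 14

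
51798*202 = 10463196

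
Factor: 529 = 23^2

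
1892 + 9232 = 11124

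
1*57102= 57102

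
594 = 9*66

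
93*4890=454770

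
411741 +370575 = 782316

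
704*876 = 616704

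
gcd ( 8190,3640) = 910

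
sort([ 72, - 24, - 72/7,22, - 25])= [-25, - 24, - 72/7,22, 72 ]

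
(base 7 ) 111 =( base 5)212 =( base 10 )57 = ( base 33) 1o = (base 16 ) 39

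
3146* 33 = 103818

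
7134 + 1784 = 8918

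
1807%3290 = 1807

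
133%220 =133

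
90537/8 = 90537/8=11317.12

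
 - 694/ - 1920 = 347/960 = 0.36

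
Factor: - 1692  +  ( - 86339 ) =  - 47^1*1873^1 = - 88031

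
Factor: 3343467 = 3^1*1114489^1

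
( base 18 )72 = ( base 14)92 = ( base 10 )128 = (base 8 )200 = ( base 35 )3N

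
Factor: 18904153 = 17^1*73^1*15233^1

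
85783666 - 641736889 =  - 555953223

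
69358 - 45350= 24008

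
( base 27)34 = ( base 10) 85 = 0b1010101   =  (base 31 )2N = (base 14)61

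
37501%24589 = 12912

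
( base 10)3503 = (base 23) 6E7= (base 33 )375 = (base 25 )5F3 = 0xDAF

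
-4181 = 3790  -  7971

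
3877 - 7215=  - 3338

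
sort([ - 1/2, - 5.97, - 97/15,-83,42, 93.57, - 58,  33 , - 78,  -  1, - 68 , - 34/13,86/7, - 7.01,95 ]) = [ - 83, - 78,-68, - 58, -7.01, - 97/15, - 5.97, - 34/13, - 1, - 1/2,86/7, 33 , 42,93.57, 95] 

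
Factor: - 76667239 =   -  11^1*727^1*9587^1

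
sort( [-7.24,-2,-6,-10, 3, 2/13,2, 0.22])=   [ -10,-7.24,  -  6,-2,2/13, 0.22,2, 3 ]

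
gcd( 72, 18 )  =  18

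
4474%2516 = 1958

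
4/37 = 4/37 = 0.11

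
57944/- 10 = - 28972/5 = - 5794.40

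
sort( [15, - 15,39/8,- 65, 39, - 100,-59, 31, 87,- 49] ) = [ - 100,- 65, - 59, - 49, - 15,39/8, 15, 31, 39, 87]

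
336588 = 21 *16028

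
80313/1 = 80313 = 80313.00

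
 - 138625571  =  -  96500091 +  - 42125480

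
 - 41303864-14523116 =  - 55826980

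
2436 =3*812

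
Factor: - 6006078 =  - 2^1*3^2*13^1*25667^1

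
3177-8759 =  - 5582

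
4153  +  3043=7196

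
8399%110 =39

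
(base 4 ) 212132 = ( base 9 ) 3335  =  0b100110011110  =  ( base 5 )34322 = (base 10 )2462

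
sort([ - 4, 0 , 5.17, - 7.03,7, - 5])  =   [ - 7.03, - 5, - 4,0, 5.17, 7 ] 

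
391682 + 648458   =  1040140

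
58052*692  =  40171984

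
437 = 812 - 375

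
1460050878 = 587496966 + 872553912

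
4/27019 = 4/27019 = 0.00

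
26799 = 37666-10867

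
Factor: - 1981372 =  - 2^2 * 495343^1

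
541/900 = 541/900 = 0.60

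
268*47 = 12596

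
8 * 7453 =59624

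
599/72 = 8+23/72= 8.32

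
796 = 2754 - 1958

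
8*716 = 5728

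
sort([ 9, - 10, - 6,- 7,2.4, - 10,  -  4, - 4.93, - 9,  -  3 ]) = [ - 10, - 10,-9, - 7, - 6, - 4.93, - 4, - 3,2.4, 9] 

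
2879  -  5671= - 2792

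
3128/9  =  347 + 5/9 = 347.56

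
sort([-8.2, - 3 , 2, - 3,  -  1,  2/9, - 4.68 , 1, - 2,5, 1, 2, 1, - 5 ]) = [-8.2,- 5, - 4.68, - 3,  -  3, - 2, - 1, 2/9, 1,  1, 1, 2, 2, 5]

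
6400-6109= 291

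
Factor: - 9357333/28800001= -3^1*3119111^1*28800001^( - 1)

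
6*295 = 1770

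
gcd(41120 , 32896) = 8224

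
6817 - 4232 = 2585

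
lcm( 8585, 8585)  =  8585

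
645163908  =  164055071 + 481108837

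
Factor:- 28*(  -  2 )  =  2^3 * 7^1 =56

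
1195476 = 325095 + 870381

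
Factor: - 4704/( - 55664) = 2^1*3^1*71^( - 1) = 6/71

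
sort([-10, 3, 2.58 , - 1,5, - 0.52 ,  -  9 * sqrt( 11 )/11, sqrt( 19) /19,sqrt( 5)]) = [ - 10,-9 * sqrt( 11 )/11,- 1, - 0.52,sqrt(19 )/19, sqrt( 5 ), 2.58,3,5 ]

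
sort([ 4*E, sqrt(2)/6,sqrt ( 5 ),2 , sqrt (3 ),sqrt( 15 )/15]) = [ sqrt(2 ) /6,sqrt(15 )/15,sqrt( 3),2,sqrt( 5),4 *E ] 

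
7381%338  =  283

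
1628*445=724460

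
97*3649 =353953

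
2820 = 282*10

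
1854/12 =154+1/2= 154.50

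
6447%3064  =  319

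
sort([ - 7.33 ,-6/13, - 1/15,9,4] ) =[ - 7.33, - 6/13, - 1/15,4,9]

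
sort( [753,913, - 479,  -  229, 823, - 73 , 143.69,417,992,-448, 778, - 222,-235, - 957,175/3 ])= [-957,-479, - 448,-235, - 229, - 222,-73, 175/3, 143.69, 417, 753, 778, 823, 913,992] 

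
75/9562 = 75/9562 = 0.01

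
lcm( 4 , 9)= 36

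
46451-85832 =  -39381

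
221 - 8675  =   - 8454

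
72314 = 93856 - 21542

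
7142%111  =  38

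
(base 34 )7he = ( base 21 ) JEB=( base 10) 8684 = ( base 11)6585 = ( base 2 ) 10000111101100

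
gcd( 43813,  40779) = 1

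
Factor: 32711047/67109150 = 2^ (-1)*5^( - 2)*61^( - 1)*83^1*229^1*1721^1*22003^(  -  1)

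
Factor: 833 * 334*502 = 2^2 * 7^2*17^1*167^1* 251^1 = 139667444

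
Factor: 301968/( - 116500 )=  - 324/125 = - 2^2*3^4*5^( - 3 )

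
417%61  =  51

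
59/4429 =59/4429 = 0.01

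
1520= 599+921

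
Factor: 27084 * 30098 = 815174232= 2^3 * 3^1 * 37^1*61^1 * 101^1*149^1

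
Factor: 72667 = 7^2*1483^1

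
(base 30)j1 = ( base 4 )20323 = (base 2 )1000111011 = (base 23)11J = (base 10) 571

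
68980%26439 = 16102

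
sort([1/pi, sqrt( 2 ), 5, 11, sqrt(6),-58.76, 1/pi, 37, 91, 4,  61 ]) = [ - 58.76,  1/pi, 1/pi,sqrt(2 ), sqrt( 6 ), 4,5, 11, 37, 61, 91 ]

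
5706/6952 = 2853/3476 = 0.82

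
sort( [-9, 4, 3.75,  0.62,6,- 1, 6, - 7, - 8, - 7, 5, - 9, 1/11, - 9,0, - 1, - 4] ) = [ - 9, - 9, -9, - 8 , - 7, - 7, - 4, - 1, - 1,0, 1/11, 0.62, 3.75,  4, 5,6, 6]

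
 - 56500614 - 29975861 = -86476475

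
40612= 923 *44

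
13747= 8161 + 5586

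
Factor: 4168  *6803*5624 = 2^6*19^1*37^1*521^1*6803^1  =  159467980096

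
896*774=693504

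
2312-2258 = 54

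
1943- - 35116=37059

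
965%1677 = 965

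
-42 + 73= 31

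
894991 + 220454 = 1115445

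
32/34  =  16/17= 0.94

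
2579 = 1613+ 966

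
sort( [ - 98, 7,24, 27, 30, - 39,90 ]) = [ - 98,-39, 7, 24,27, 30, 90]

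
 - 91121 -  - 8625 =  - 82496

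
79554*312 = 24820848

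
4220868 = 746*5658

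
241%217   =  24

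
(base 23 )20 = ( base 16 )2e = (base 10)46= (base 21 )24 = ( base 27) 1J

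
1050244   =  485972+564272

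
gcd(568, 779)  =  1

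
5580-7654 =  - 2074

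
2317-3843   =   - 1526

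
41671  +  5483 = 47154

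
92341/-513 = -181 + 512/513  =  -  180.00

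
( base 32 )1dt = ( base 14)76D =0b10110111101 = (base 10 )1469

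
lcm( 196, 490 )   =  980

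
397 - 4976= -4579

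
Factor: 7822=2^1 * 3911^1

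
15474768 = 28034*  552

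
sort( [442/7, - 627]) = [ - 627,442/7]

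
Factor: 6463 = 23^1*281^1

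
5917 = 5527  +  390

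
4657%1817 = 1023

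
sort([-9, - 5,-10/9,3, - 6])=[  -  9, -6, -5,-10/9,3]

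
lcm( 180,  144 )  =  720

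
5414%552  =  446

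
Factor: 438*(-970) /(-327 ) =2^2*5^1*73^1*97^1*109^(  -  1 ) = 141620/109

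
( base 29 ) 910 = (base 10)7598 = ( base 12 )4492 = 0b1110110101110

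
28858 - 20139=8719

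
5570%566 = 476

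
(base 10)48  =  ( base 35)1d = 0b110000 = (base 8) 60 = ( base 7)66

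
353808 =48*7371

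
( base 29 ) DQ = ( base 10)403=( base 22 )i7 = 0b110010011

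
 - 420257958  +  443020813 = 22762855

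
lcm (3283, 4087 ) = 200263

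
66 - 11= 55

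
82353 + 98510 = 180863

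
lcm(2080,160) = 2080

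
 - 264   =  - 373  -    -  109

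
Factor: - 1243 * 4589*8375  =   - 47772063625 = - 5^3*11^1*13^1 * 67^1*113^1 *353^1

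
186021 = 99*1879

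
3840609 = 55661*69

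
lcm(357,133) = 6783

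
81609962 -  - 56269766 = 137879728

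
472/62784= 59/7848 = 0.01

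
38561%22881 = 15680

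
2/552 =1/276 = 0.00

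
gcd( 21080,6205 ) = 85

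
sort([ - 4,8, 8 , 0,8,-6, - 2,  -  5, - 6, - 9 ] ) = [ - 9, - 6, - 6, - 5, - 4,-2, 0,8 , 8, 8 ] 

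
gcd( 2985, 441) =3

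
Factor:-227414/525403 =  - 2^1*11^1*103^(-1 )*5101^ ( - 1)*10337^1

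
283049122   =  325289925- 42240803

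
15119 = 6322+8797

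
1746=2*873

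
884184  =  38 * 23268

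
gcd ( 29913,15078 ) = 3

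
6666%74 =6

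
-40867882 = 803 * (- 50894)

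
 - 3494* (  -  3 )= 10482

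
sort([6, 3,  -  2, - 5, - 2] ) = [ - 5, - 2,-2,3, 6] 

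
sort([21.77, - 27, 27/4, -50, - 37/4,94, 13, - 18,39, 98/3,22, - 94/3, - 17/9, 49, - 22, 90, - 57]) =[ - 57, - 50, - 94/3, - 27, - 22,  -  18, - 37/4, - 17/9, 27/4, 13 , 21.77, 22 , 98/3, 39, 49,90,  94 ]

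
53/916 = 53/916 = 0.06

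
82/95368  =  41/47684=0.00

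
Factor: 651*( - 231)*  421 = - 63310401 = - 3^2*7^2*11^1*31^1 * 421^1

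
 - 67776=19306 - 87082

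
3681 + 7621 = 11302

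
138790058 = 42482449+96307609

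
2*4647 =9294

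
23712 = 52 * 456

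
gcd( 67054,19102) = 2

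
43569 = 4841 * 9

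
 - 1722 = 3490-5212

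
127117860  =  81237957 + 45879903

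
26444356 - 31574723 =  - 5130367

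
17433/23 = 757+22/23  =  757.96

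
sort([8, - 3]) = [ - 3,8]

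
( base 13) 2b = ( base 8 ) 45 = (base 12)31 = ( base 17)23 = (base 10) 37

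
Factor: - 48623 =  - 48623^1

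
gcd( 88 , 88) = 88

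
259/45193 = 259/45193 = 0.01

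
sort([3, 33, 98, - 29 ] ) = [ - 29,3,33, 98] 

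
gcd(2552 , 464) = 232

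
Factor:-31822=- 2^1*7^1*2273^1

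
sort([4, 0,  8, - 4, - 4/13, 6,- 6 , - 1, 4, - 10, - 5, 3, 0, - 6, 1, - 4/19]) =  [  -  10, - 6, - 6, - 5, - 4, - 1, - 4/13, - 4/19,0, 0, 1,3,4, 4, 6, 8] 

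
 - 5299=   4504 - 9803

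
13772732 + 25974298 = 39747030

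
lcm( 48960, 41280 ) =2105280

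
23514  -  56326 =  - 32812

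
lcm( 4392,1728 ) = 105408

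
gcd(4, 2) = 2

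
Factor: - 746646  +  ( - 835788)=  - 1582434 = - 2^1*3^2*  7^1*19^1*661^1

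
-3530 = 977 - 4507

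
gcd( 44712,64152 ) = 1944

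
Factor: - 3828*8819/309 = -11253044/103 = - 2^2*11^1*29^1*103^( - 1)*8819^1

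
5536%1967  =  1602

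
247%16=7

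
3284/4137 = 3284/4137 = 0.79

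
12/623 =12/623 = 0.02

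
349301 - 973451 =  - 624150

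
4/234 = 2/117 = 0.02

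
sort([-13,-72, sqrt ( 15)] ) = [ - 72,  -  13, sqrt( 15) ] 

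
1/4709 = 1/4709 = 0.00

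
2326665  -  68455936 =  - 66129271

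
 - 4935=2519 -7454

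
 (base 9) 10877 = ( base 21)GAD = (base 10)7279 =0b1110001101111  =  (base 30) 82j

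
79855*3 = 239565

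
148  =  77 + 71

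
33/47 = 33/47=   0.70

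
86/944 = 43/472 =0.09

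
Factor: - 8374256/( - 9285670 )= 4187128/4642835 =2^3*5^( - 1)*11^1*937^( -1) * 991^( - 1 )*47581^1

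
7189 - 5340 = 1849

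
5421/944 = 5421/944 = 5.74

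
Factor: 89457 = 3^1*29819^1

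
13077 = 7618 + 5459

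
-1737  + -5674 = -7411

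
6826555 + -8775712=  - 1949157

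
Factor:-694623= -3^1*23^1 *10067^1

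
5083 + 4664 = 9747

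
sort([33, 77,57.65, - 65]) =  [ - 65, 33, 57.65, 77]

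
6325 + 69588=75913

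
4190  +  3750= 7940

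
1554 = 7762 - 6208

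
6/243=2/81  =  0.02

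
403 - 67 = 336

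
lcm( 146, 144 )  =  10512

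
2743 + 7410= 10153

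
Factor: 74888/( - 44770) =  - 2^2*5^( - 1 ) * 11^( - 1 )*23^1 = - 92/55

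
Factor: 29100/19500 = 5^( - 1 ) * 13^( - 1 ) * 97^1 = 97/65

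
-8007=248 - 8255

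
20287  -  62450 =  -42163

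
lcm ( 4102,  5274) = 36918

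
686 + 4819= 5505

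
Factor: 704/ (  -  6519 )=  - 2^6* 3^( - 1 )*11^1 * 41^ (- 1)*53^( - 1) 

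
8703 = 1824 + 6879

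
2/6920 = 1/3460= 0.00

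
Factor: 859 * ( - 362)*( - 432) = 134333856 = 2^5*3^3*181^1*859^1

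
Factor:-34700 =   -  2^2*5^2*347^1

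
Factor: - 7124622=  - 2^1*3^1*227^1*5231^1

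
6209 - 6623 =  - 414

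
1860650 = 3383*550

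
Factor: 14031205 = 5^1*17^1  *  383^1* 431^1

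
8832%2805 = 417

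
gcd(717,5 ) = 1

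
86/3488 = 43/1744 = 0.02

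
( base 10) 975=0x3cf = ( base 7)2562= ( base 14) 4D9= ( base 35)ru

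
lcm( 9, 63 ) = 63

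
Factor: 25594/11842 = 67/31 = 31^( - 1)*67^1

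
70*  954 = 66780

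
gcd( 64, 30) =2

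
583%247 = 89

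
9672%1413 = 1194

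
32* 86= 2752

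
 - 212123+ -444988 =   -  657111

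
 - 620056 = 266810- 886866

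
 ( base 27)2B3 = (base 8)3336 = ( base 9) 2363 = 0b11011011110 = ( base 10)1758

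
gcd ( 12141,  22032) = 9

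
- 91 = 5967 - 6058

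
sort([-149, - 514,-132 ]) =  [-514, - 149,-132 ] 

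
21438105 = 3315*6467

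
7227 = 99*73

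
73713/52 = 1417 + 29/52 = 1417.56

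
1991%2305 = 1991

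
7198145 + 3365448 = 10563593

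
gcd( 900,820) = 20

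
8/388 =2/97  =  0.02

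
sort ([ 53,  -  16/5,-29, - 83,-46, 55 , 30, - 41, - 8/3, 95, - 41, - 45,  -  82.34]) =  [  -  83, - 82.34, - 46, - 45, -41, - 41, - 29, - 16/5, - 8/3,30,53,55,95]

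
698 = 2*349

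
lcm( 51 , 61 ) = 3111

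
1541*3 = 4623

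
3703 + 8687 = 12390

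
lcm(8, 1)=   8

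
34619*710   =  24579490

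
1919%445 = 139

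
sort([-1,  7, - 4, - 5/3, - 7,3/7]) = [ -7, - 4, - 5/3, - 1, 3/7, 7] 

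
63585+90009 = 153594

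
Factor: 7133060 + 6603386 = 13736446 =2^1*107^1*64189^1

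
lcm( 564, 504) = 23688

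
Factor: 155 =5^1*31^1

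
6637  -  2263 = 4374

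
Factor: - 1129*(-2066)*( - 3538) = -2^2*29^1*61^1*1033^1 * 1129^1 = - 8252434532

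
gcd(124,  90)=2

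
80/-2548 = - 20/637 = - 0.03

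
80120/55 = 16024/11  =  1456.73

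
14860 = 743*20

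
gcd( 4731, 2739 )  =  249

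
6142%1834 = 640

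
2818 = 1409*2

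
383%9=5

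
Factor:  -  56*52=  - 2^5*7^1*13^1 = -2912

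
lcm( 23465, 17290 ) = 328510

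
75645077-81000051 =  - 5354974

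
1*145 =145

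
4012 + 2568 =6580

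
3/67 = 3/67 = 0.04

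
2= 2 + 0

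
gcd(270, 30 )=30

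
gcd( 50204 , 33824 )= 28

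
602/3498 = 301/1749 = 0.17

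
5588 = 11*508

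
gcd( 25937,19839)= 1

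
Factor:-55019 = -37^1*1487^1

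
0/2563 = 0 = 0.00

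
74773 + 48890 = 123663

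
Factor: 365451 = 3^1* 61^1 * 1997^1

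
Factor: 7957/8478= 2^ ( - 1 )*3^(-3)*73^1*109^1 * 157^( - 1)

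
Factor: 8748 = 2^2 *3^7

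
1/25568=1/25568  =  0.00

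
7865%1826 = 561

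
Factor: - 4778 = -2^1*2389^1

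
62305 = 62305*1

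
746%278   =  190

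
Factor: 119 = 7^1*17^1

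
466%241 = 225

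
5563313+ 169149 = 5732462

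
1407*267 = 375669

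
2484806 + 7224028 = 9708834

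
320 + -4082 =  - 3762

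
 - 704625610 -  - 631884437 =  - 72741173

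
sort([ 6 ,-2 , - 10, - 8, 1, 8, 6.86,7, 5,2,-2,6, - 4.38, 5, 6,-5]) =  [ - 10,-8,-5,-4.38,-2, - 2,1,2 , 5,5,6,6,6,6.86,7,8 ]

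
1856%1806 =50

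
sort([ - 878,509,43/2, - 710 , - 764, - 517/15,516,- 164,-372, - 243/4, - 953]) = [- 953, - 878, - 764, - 710, -372,- 164, - 243/4, - 517/15,43/2,  509, 516 ]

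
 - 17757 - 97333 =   -  115090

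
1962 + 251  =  2213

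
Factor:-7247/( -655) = 5^ ( - 1) * 131^(-1)  *  7247^1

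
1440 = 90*16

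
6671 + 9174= 15845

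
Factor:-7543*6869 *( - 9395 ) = 486781885465=   5^1*19^1 * 397^1*1879^1 * 6869^1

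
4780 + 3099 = 7879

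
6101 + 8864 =14965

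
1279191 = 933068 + 346123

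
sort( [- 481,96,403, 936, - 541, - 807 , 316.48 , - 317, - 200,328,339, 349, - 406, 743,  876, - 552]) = [ - 807, - 552, - 541, - 481, - 406, - 317, - 200,96,316.48,328 , 339, 349,403,  743 , 876,936]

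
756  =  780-24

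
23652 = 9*2628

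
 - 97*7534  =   - 730798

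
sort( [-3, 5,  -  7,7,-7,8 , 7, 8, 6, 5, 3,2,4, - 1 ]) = [ - 7,- 7,-3, - 1 , 2 , 3,4,5,5 , 6,7, 7,8,8]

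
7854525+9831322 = 17685847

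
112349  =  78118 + 34231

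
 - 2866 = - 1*2866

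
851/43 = 19+34/43 = 19.79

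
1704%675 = 354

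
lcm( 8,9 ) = 72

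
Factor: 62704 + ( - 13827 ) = 48877 =37^1* 1321^1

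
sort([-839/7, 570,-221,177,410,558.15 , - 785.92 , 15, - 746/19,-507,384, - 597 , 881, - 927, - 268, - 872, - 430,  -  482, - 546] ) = [ - 927, - 872 , - 785.92,-597, - 546,-507, - 482,-430, - 268,-221, - 839/7,-746/19,15,177,384, 410, 558.15,570, 881]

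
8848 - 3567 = 5281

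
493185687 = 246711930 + 246473757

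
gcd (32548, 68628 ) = 4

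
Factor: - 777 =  - 3^1*7^1 *37^1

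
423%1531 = 423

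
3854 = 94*41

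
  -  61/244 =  - 1  +  3/4 = - 0.25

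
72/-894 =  - 1+137/149 = -0.08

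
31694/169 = 2438/13 = 187.54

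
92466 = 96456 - 3990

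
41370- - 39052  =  80422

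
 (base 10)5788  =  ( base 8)13234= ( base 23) alf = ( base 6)42444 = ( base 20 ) e98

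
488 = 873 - 385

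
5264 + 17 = 5281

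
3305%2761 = 544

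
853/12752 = 853/12752 = 0.07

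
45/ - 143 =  - 1 + 98/143= - 0.31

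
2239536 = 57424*39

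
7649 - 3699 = 3950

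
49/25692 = 49/25692 = 0.00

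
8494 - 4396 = 4098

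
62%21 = 20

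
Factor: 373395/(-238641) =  - 124465/79547 = - 5^1*11^1 * 13^(-1) * 29^( - 1 )*31^1 * 73^1*211^ ( - 1) 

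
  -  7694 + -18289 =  - 25983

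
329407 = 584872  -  255465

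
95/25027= 95/25027 = 0.00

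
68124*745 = 50752380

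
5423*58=314534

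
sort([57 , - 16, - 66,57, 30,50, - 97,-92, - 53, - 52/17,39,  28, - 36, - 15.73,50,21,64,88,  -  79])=[ - 97, - 92, - 79, - 66, - 53, - 36,-16, - 15.73, - 52/17,  21,28, 30,39,  50,50,  57,57, 64,88] 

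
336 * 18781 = 6310416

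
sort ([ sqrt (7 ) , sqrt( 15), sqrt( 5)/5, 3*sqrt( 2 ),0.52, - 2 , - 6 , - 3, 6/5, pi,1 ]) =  [ - 6 ,-3,-2, sqrt( 5) /5,0.52,1,6/5,  sqrt(  7),  pi, sqrt(15 ),3*sqrt(2) ] 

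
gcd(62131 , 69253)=1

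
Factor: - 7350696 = -2^3*3^3 * 34031^1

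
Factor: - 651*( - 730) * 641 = 304622430 = 2^1*3^1*5^1*7^1*31^1*73^1*641^1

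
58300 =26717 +31583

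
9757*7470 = 72884790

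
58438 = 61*958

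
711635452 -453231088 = 258404364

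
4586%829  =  441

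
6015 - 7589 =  - 1574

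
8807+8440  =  17247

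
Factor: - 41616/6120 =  - 2^1 * 5^( - 1)*17^1=   - 34/5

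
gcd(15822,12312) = 54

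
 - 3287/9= - 3287/9 = - 365.22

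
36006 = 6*6001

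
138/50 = 2 + 19/25 = 2.76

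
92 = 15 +77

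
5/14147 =5/14147 = 0.00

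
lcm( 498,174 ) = 14442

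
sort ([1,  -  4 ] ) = [ - 4,1]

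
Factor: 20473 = 59^1* 347^1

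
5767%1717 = 616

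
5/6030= 1/1206 = 0.00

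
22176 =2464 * 9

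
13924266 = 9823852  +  4100414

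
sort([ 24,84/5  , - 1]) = [ - 1,  84/5,24]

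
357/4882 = 357/4882 = 0.07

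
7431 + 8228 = 15659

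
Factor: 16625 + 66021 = 82646 = 2^1*31^2*43^1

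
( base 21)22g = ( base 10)940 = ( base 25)1CF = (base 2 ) 1110101100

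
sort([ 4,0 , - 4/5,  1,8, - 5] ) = [ - 5,-4/5,0  ,  1,4,8]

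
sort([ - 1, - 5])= [-5,- 1 ]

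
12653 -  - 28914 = 41567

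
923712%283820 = 72252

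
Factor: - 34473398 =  - 2^1*863^1*19973^1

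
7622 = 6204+1418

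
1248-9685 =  - 8437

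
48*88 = 4224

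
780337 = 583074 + 197263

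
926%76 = 14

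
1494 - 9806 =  - 8312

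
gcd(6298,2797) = 1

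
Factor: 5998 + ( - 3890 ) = 2108 = 2^2*17^1*31^1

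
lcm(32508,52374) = 942732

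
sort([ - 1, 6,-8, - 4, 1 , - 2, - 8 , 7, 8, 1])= [ - 8, - 8, - 4, - 2, - 1, 1, 1, 6, 7,8 ]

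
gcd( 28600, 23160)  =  40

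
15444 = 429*36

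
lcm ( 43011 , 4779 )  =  43011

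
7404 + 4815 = 12219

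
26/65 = 2/5 = 0.40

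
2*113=226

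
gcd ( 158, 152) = 2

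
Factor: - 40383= - 3^2 * 7^1 * 641^1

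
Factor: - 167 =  - 167^1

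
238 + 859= 1097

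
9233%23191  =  9233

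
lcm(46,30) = 690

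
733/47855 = 733/47855  =  0.02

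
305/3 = 305/3=101.67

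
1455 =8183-6728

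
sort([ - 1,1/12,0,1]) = [-1,0,1/12,1]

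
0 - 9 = - 9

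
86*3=258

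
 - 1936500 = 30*( - 64550 ) 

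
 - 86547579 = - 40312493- 46235086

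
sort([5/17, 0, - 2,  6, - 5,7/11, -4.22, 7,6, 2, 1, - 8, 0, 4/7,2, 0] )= [ - 8, - 5, - 4.22, - 2, 0, 0, 0, 5/17, 4/7, 7/11,1, 2, 2, 6, 6, 7] 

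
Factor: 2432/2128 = 2^3*7^ ( - 1)=   8/7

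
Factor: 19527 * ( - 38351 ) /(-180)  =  249626659/60  =  2^(  -  2 ) *3^( - 1 )*5^ ( - 1 ) * 23^1 * 283^1*38351^1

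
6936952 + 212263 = 7149215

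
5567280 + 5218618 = 10785898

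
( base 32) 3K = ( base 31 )3n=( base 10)116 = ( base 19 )62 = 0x74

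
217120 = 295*736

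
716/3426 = 358/1713 = 0.21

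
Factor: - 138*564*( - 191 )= 14865912 = 2^3*3^2*23^1*47^1*191^1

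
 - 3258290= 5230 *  ( - 623) 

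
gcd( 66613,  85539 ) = 1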